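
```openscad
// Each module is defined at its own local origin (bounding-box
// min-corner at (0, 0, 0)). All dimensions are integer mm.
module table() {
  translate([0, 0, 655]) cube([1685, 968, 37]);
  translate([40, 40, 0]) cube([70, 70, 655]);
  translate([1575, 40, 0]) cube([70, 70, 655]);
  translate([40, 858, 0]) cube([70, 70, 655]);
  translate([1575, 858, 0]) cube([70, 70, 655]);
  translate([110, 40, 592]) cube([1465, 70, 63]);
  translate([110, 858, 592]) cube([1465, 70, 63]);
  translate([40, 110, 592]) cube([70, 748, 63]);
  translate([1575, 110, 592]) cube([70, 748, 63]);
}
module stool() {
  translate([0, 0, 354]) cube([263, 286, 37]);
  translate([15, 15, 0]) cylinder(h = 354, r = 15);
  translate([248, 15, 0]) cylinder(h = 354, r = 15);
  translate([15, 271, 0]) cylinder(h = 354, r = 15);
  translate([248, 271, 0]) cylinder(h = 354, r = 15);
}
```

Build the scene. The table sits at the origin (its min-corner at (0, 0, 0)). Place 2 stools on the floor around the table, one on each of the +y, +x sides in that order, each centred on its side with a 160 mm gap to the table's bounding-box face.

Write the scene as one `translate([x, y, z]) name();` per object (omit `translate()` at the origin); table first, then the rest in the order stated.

table();
translate([711, 1128, 0]) stool();
translate([1845, 341, 0]) stool();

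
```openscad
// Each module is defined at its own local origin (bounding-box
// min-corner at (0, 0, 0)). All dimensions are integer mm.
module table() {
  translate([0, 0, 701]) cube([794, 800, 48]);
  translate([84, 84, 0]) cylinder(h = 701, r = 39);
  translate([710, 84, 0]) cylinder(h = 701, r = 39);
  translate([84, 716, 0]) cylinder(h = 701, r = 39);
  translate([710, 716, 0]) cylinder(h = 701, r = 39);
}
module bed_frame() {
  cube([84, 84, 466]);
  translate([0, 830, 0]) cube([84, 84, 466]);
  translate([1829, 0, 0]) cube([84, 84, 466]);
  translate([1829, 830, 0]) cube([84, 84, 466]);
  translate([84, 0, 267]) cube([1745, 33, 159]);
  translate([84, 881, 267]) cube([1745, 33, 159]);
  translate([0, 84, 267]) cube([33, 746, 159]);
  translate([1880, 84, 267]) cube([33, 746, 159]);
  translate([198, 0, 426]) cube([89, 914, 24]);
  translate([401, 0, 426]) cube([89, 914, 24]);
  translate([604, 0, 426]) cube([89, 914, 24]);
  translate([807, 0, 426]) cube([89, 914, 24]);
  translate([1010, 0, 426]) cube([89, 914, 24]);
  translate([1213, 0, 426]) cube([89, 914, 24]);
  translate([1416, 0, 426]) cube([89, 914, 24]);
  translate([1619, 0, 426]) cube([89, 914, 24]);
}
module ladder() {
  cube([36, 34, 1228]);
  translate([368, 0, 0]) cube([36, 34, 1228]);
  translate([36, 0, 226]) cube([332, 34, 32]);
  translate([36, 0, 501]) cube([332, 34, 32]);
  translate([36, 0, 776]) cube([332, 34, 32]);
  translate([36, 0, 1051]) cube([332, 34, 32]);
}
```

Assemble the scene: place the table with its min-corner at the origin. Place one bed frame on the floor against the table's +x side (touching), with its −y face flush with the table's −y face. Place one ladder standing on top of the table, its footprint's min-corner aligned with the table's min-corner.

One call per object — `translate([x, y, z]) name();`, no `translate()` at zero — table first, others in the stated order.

table();
translate([794, 0, 0]) bed_frame();
translate([0, 0, 749]) ladder();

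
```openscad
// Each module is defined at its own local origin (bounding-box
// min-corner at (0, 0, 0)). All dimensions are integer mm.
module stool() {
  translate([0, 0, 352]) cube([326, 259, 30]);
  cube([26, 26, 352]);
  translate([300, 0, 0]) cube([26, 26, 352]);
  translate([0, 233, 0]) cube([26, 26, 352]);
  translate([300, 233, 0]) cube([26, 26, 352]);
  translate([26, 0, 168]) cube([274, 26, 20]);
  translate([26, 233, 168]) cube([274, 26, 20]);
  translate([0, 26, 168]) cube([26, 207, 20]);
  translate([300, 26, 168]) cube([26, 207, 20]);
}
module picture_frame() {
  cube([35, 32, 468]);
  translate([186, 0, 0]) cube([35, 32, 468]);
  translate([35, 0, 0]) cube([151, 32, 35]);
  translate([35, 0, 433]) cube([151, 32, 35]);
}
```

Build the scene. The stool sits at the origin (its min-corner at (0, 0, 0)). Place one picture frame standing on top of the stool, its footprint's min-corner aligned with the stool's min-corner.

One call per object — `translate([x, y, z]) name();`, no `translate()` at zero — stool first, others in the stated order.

stool();
translate([0, 0, 382]) picture_frame();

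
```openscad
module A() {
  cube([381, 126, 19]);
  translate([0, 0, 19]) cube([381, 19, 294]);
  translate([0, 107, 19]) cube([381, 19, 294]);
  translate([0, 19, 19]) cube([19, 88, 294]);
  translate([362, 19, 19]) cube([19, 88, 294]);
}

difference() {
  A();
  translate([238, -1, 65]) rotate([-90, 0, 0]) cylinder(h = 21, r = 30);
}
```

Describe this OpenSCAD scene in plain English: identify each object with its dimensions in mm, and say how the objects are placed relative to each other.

A is an open storage box with external size 381×126×313 mm and wall thickness 19 mm (the base is also 19 mm thick). The base covers the whole footprint; the four walls stand on the base, with the y-facing walls full-width and the x-facing walls fitting between their inner faces.

The open box has a circular hole of radius 30 mm through its front wall, centred at (x = 238, z = 65).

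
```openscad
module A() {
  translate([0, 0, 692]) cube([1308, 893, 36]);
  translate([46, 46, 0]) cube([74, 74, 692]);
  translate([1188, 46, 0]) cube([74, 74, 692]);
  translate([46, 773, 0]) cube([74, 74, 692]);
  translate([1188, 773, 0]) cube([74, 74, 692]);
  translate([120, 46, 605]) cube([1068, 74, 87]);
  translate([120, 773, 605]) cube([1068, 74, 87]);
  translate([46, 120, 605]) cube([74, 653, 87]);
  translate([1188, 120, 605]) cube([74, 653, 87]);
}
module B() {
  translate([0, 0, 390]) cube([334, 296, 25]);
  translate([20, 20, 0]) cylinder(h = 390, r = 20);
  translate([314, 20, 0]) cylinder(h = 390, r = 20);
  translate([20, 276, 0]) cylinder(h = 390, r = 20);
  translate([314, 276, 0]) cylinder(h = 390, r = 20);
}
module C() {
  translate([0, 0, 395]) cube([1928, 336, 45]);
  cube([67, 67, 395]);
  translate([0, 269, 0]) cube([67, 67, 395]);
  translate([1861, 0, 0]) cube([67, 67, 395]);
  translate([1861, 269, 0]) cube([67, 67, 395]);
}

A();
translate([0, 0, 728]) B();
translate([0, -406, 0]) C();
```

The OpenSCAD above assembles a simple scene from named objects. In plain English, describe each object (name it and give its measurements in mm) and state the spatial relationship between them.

A is a table with a 1308×893 mm rectangular top, 36 mm thick, top surface at z = 728 mm, supported by four 74×74 mm square legs, each inset 46 mm from the nearest pair of top edges, running from the floor. Four apron rails, 74 mm thick and 87 mm tall, run between adjacent legs with their top edges flush with the underside of the top and their outer faces flush with the legs' outer faces.

B is a four-legged stool. The seat is 334×296 mm, 25 mm thick, top at z = 415 mm. It stands on four round legs, each 40 mm in diameter, from z = 0 to the seat underside, each leg's axis is inset half a diameter from the nearest pair of seat edges (so the leg's bounding box is flush with the corner).

C is a long wooden bench with a 1928 mm (x) × 336 mm (y) seat, 45 mm thick, its top surface 440 mm above the floor. Four 67 mm square legs at the seat corners, flush with the edges, run from z = 0 to the seat underside.

The stool is on top of the table. The bench is on the floor beside the table on its −y side.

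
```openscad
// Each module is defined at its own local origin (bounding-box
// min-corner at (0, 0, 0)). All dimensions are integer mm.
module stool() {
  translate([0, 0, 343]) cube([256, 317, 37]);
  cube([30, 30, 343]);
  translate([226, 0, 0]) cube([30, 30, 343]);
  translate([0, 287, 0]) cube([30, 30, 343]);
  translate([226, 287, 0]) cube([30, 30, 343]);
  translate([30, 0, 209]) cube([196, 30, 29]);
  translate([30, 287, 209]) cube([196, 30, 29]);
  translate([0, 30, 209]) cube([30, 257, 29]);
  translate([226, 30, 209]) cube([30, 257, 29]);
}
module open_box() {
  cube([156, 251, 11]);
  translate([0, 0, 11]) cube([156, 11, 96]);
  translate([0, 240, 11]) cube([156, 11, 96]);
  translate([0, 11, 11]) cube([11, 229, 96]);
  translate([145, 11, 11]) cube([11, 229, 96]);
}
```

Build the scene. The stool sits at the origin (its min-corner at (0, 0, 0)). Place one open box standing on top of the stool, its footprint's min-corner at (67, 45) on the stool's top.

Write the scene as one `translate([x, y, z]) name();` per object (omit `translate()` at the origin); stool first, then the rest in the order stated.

stool();
translate([67, 45, 380]) open_box();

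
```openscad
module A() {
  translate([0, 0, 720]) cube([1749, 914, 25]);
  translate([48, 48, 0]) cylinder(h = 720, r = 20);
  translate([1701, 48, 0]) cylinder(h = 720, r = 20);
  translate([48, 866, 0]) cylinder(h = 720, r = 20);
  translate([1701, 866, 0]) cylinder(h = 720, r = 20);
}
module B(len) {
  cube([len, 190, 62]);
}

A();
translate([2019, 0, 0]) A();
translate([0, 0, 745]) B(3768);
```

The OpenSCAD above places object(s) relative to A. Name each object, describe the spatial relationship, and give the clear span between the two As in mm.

Second table starts at x = 2019; first ends at x = 1749; clear span = 2019 − 1749 = 270 mm.

A is a table. B is a beam. A beam spans the tops of two tables. The clear span between the two tables is 270 mm.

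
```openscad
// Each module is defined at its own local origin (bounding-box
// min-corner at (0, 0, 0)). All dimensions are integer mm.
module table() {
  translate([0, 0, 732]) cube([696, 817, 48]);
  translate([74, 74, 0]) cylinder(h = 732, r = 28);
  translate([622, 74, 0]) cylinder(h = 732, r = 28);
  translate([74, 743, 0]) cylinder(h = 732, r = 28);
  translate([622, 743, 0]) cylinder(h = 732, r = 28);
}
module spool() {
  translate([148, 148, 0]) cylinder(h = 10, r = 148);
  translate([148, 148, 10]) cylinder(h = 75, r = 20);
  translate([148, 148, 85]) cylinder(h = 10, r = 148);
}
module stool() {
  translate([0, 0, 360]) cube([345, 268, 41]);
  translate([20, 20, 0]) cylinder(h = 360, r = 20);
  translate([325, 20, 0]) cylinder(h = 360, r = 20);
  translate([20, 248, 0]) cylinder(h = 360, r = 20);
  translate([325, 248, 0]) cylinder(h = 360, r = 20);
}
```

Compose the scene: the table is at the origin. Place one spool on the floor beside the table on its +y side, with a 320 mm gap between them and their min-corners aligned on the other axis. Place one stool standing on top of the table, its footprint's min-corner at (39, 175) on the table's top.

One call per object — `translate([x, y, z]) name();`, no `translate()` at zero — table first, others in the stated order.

table();
translate([0, 1137, 0]) spool();
translate([39, 175, 780]) stool();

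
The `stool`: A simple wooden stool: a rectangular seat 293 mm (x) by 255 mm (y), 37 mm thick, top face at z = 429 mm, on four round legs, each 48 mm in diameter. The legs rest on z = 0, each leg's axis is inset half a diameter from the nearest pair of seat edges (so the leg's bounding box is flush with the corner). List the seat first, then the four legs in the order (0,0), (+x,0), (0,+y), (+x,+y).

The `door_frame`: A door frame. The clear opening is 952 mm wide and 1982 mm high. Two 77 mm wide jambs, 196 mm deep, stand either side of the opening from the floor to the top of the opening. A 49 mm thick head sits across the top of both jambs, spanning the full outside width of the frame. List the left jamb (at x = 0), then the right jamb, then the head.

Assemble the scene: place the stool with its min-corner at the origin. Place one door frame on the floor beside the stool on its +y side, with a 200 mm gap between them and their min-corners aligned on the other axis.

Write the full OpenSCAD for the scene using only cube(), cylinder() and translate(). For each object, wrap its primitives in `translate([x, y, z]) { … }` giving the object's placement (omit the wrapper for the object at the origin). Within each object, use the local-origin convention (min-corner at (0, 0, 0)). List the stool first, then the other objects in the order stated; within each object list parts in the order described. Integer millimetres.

translate([0, 0, 392]) cube([293, 255, 37]);
translate([24, 24, 0]) cylinder(h = 392, r = 24);
translate([269, 24, 0]) cylinder(h = 392, r = 24);
translate([24, 231, 0]) cylinder(h = 392, r = 24);
translate([269, 231, 0]) cylinder(h = 392, r = 24);
translate([0, 455, 0]) {
  cube([77, 196, 1982]);
  translate([1029, 0, 0]) cube([77, 196, 1982]);
  translate([0, 0, 1982]) cube([1106, 196, 49]);
}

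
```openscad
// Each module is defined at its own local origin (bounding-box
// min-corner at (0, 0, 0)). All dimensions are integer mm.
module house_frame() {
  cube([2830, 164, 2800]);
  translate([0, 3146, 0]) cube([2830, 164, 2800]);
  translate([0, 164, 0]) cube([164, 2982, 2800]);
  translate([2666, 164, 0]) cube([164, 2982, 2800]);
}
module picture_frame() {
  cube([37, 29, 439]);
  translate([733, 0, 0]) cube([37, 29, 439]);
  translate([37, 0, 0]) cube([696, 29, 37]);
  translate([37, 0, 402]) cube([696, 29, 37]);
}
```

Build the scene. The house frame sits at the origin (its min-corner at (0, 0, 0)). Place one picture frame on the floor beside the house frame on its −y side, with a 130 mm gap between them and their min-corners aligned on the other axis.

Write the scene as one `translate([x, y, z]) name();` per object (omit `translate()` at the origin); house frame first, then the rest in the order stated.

house_frame();
translate([0, -159, 0]) picture_frame();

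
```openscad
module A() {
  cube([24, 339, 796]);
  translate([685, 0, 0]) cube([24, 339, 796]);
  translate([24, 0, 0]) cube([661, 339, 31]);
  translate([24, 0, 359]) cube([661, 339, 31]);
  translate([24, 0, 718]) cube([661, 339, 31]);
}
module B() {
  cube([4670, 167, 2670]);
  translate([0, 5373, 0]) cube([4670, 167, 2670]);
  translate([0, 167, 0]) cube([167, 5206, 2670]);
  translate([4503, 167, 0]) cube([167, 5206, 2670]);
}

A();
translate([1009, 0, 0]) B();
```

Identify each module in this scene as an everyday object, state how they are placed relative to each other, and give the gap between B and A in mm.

The house frame's nearest face is 300 mm from the bookshelf's +x face.

A is a bookshelf. B is a house frame. The house frame is on the floor beside the bookshelf on its +x side. The gap between the house frame and the bookshelf is 300 mm.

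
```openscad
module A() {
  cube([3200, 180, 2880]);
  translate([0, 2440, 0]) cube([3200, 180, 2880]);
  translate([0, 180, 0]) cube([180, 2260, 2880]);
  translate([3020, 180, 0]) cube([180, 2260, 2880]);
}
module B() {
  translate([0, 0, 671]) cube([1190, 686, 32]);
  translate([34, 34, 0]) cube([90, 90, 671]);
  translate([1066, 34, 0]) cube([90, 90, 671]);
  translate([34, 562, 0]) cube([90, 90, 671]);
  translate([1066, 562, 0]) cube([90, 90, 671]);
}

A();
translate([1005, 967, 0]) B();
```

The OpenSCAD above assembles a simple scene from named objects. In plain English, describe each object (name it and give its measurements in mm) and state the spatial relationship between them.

A is a box-shaped house frame (walls only): outside footprint 3200×2620 mm, wall height 2880 mm, wall thickness 180 mm. The two y-facing walls run the full x-width; the two x-facing walls fit between the inner faces of the y-facing walls.

B is a table: top 1190 mm (x) × 686 mm (y), 32 mm thick, upper face at z = 703 mm, on four 90×90 mm square legs, each inset 34 mm from the nearest pair of top edges, running from z = 0 to the bottom of the top.

The table sits inside the house frame, centred.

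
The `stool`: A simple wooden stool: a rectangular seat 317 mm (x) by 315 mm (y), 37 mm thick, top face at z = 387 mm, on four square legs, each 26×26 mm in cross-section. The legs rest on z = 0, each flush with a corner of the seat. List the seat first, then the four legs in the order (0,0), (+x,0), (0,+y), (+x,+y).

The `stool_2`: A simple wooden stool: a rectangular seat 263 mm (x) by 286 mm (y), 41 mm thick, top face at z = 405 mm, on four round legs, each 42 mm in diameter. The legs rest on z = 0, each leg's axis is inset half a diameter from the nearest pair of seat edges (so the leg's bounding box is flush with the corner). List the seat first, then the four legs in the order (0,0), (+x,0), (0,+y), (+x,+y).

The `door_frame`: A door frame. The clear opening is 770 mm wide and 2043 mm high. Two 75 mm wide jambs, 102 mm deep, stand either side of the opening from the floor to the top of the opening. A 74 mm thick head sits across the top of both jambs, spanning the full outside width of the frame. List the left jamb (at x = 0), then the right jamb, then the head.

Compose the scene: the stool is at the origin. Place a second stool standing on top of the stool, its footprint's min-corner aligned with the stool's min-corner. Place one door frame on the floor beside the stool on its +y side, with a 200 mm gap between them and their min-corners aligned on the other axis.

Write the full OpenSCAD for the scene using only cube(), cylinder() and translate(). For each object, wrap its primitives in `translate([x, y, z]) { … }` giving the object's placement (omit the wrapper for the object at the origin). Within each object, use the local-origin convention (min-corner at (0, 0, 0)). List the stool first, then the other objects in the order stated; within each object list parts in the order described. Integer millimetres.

translate([0, 0, 350]) cube([317, 315, 37]);
cube([26, 26, 350]);
translate([291, 0, 0]) cube([26, 26, 350]);
translate([0, 289, 0]) cube([26, 26, 350]);
translate([291, 289, 0]) cube([26, 26, 350]);
translate([0, 0, 387]) {
  translate([0, 0, 364]) cube([263, 286, 41]);
  translate([21, 21, 0]) cylinder(h = 364, r = 21);
  translate([242, 21, 0]) cylinder(h = 364, r = 21);
  translate([21, 265, 0]) cylinder(h = 364, r = 21);
  translate([242, 265, 0]) cylinder(h = 364, r = 21);
}
translate([0, 515, 0]) {
  cube([75, 102, 2043]);
  translate([845, 0, 0]) cube([75, 102, 2043]);
  translate([0, 0, 2043]) cube([920, 102, 74]);
}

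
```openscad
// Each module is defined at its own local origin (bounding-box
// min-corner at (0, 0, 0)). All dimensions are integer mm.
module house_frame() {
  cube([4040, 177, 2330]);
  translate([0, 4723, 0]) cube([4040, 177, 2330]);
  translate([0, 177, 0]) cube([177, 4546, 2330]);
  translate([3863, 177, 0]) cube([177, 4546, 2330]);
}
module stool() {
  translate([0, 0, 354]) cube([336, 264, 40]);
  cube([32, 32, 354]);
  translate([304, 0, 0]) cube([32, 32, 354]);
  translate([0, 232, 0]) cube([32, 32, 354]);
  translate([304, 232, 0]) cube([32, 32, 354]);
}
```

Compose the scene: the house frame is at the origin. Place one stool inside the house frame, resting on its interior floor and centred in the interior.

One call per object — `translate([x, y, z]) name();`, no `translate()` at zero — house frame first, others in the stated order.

house_frame();
translate([1852, 2318, 0]) stool();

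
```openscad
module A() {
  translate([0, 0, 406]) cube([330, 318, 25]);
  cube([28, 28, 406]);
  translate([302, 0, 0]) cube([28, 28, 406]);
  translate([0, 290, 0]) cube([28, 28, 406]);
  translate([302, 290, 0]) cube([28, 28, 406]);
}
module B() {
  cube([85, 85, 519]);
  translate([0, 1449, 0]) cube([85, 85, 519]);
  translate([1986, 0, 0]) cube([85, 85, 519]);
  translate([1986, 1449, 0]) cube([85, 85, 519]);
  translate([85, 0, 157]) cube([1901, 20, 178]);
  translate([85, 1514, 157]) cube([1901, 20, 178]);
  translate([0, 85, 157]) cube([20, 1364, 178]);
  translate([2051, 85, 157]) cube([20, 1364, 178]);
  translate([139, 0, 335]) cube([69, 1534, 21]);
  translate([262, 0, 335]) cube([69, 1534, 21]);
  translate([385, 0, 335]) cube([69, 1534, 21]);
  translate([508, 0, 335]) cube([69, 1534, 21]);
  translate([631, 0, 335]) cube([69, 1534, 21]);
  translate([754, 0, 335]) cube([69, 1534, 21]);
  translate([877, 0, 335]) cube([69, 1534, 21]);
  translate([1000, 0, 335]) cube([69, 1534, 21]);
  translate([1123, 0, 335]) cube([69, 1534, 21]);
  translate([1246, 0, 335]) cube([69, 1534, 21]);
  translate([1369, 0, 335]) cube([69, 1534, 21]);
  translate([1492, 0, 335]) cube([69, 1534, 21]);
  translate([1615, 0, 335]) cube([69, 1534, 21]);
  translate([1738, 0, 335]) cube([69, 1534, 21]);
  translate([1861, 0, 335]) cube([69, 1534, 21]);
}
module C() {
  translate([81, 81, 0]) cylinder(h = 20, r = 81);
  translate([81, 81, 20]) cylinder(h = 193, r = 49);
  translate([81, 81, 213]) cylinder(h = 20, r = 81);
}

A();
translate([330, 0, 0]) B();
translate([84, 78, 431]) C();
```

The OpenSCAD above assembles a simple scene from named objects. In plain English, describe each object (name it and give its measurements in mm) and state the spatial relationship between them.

A is a simple wooden stool: a rectangular seat 330 mm (x) by 318 mm (y), 25 mm thick, top face at z = 431 mm, on four square legs, each 28×28 mm in cross-section. The legs rest on z = 0, each flush with a corner of the seat.

B is a bed frame 2071 mm long (x) by 1534 mm wide (y). Four 85×85 mm corner posts, 519 mm tall, at the corners of the footprint. Four rails of 20 mm thickness and 178 mm height run between adjacent posts with their undersides at z = 157 mm, their outer faces flush with the outside of the frame (the two x-running rails run between the posts' inner faces; the two y-running rails run between the posts' inner faces). 15 slats, each 69 mm wide (x) and 21 mm thick, lie across the top of the two x-running rails, running the full 1534 mm width of the frame in y; the slats are evenly spaced along x between the inner faces of the end posts with equal gaps (rounded down to the nearest mm) at the −x end and between each pair — any rounding remainder accumulates at the +x end.

C is a spool: two coaxial disc flanges of radius 81 mm and thickness 20 mm, joined by a core cylinder of radius 49 mm and height 193 mm. The lower flange rests on z = 0 and the three cylinders share a vertical axis.

The bed frame is against the stool's +x side, with their −y faces flush. The spool is on top of the stool, centred.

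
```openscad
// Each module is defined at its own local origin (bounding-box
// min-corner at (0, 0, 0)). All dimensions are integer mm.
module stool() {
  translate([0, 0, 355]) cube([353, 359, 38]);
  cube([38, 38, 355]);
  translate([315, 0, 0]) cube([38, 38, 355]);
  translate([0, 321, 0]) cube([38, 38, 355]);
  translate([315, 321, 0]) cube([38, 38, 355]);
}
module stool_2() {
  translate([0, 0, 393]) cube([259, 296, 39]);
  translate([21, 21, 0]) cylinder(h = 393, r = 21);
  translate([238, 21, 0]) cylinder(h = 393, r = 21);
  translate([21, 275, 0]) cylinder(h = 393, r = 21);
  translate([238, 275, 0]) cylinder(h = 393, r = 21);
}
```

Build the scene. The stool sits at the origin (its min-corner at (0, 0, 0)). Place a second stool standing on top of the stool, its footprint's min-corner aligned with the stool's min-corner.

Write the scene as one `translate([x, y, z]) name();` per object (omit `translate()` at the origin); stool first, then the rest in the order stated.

stool();
translate([0, 0, 393]) stool_2();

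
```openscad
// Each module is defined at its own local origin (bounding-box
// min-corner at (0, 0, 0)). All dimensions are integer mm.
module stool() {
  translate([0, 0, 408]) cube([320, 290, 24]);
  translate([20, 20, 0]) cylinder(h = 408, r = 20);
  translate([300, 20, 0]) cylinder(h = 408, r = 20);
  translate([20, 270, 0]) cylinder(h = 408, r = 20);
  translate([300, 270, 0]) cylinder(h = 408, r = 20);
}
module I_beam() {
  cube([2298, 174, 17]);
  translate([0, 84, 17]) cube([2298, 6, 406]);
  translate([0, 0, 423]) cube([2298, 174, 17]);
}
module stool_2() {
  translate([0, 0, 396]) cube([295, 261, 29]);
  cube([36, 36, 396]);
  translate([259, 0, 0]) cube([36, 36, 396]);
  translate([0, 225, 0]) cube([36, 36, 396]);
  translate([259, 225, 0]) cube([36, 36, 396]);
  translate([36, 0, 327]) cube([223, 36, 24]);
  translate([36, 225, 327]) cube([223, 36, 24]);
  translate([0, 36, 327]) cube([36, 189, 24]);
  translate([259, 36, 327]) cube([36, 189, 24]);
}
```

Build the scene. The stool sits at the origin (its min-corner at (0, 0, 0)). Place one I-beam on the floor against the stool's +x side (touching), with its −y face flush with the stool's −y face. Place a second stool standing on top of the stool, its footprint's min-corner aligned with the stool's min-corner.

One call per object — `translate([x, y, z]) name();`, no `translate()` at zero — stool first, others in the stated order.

stool();
translate([320, 0, 0]) I_beam();
translate([0, 0, 432]) stool_2();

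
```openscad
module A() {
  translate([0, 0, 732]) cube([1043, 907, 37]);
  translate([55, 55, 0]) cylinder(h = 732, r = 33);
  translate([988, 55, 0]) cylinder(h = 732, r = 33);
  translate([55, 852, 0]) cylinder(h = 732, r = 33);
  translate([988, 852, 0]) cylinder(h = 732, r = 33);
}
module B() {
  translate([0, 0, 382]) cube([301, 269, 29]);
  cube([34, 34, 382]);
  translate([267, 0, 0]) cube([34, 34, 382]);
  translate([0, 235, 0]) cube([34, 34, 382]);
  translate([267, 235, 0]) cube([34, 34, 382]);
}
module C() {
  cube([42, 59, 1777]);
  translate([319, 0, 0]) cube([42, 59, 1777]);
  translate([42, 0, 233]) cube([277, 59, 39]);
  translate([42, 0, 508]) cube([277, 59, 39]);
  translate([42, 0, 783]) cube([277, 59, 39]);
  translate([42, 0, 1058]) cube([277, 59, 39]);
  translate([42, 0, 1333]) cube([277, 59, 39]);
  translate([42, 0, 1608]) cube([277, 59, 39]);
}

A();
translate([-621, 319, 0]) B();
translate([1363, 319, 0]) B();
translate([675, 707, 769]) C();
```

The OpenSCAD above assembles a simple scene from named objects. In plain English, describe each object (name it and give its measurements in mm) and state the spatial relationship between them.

A is a rectangular dining table. The top is 1043×907×37 mm with its upper surface at z = 769 mm. It stands on four round legs of 66 mm diameter, each leg's bounding box inset 22 mm from the nearest pair of top edges, running from the floor to the underside of the top.

B is a four-legged stool. The seat is a 301×269×29 mm slab whose top surface is at z = 411 mm; four square legs, each 34×34 mm in cross-section, run from the floor (z = 0) to the underside of the seat, each flush with a corner of the seat.

C is a wooden ladder with two side rails of 42×59 mm section and 1777 mm height, set 361 mm apart overall. Between them run 6 rectangular rungs (59 mm deep, 39 mm thick), front faces flush with the rails' −y face. The bottom of the first rung is 233 mm above the floor and each subsequent rung is 275 mm higher than the one below.

Two stools sit around the table at the −x, +x sides. The ladder is on top of the table.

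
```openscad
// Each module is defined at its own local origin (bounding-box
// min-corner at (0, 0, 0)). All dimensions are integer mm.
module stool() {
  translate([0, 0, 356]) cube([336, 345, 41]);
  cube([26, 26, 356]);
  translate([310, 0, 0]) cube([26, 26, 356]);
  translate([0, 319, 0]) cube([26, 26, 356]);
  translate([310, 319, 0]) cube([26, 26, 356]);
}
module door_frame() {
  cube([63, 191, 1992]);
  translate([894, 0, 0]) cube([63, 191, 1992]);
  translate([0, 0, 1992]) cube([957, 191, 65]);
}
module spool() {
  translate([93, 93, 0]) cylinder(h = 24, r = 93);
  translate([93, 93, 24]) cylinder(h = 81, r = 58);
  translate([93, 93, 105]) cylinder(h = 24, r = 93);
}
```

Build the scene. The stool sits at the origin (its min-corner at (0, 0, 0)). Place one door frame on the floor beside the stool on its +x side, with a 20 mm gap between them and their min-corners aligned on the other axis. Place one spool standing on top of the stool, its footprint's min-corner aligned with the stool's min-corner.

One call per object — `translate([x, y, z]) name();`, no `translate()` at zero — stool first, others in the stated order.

stool();
translate([356, 0, 0]) door_frame();
translate([0, 0, 397]) spool();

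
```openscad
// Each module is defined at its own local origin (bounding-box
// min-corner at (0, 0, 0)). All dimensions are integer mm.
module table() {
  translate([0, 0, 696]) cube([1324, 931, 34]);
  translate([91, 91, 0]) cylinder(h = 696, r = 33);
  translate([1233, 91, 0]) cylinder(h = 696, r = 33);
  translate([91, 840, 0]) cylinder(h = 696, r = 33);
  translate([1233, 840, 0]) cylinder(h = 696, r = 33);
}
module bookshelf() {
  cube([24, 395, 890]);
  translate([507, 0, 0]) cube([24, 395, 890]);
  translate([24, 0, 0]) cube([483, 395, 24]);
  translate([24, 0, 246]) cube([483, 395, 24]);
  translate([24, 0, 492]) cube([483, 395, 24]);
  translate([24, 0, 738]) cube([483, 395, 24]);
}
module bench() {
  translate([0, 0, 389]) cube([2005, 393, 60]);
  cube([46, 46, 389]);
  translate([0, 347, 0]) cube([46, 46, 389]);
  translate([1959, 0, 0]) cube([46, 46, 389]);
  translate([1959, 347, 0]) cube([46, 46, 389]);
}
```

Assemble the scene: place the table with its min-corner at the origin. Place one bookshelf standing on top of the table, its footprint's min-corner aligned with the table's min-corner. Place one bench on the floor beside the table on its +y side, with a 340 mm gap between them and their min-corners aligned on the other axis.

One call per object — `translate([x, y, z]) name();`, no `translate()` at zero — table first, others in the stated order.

table();
translate([0, 0, 730]) bookshelf();
translate([0, 1271, 0]) bench();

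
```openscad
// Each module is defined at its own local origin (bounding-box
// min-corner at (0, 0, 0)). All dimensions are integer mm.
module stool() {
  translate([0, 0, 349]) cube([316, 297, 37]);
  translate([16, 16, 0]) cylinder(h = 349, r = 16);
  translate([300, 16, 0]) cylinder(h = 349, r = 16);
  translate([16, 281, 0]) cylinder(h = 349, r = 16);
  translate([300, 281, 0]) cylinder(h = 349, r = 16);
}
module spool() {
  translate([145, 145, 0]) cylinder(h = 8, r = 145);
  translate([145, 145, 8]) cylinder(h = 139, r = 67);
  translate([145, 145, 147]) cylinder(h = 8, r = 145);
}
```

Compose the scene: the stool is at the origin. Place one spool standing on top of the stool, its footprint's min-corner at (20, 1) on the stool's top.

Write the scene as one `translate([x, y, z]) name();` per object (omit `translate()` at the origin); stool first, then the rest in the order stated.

stool();
translate([20, 1, 386]) spool();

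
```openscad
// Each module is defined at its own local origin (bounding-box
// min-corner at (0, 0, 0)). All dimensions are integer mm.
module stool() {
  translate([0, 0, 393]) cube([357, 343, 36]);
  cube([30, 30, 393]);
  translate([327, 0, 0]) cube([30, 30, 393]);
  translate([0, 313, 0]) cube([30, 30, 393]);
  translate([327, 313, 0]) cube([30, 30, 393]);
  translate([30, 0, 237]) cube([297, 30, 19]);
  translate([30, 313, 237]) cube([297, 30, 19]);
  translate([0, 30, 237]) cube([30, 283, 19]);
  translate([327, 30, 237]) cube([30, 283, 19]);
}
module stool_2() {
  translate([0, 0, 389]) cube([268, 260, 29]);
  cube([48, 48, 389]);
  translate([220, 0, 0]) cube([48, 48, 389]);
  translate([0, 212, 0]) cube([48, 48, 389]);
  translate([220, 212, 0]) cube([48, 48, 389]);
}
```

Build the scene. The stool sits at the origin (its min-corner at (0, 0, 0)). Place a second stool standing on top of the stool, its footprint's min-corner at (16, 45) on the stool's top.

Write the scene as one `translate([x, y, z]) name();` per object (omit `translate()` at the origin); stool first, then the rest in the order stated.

stool();
translate([16, 45, 429]) stool_2();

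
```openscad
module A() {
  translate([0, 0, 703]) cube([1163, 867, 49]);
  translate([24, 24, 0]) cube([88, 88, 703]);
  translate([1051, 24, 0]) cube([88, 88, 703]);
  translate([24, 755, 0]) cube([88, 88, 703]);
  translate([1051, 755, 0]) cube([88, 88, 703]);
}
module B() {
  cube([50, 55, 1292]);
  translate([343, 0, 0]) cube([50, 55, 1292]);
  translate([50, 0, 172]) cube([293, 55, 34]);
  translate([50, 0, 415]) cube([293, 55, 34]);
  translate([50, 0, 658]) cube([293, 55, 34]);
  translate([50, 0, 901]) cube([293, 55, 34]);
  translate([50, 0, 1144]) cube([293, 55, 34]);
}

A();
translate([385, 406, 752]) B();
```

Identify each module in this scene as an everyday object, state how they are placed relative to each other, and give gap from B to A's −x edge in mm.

The ladder's min-x is at 385; the table's min-x is 0; gap = 385 mm.

A is a table. B is a ladder. The ladder is on top of the table, centred. The gap from the ladder to the table's −x edge is 385 mm.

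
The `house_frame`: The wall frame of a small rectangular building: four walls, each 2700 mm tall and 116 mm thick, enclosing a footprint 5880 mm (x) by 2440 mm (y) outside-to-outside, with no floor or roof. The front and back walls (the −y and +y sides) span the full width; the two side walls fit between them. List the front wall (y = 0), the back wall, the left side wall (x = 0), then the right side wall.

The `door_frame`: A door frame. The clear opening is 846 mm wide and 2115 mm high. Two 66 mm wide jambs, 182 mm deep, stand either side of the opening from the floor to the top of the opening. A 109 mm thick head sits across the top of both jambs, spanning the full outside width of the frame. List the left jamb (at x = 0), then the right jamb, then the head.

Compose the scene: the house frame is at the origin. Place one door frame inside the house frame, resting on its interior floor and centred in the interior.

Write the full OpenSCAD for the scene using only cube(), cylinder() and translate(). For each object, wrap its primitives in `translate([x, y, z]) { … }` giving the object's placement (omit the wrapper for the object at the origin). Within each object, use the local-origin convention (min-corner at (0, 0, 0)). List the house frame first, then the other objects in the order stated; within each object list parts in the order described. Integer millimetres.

cube([5880, 116, 2700]);
translate([0, 2324, 0]) cube([5880, 116, 2700]);
translate([0, 116, 0]) cube([116, 2208, 2700]);
translate([5764, 116, 0]) cube([116, 2208, 2700]);
translate([2451, 1129, 0]) {
  cube([66, 182, 2115]);
  translate([912, 0, 0]) cube([66, 182, 2115]);
  translate([0, 0, 2115]) cube([978, 182, 109]);
}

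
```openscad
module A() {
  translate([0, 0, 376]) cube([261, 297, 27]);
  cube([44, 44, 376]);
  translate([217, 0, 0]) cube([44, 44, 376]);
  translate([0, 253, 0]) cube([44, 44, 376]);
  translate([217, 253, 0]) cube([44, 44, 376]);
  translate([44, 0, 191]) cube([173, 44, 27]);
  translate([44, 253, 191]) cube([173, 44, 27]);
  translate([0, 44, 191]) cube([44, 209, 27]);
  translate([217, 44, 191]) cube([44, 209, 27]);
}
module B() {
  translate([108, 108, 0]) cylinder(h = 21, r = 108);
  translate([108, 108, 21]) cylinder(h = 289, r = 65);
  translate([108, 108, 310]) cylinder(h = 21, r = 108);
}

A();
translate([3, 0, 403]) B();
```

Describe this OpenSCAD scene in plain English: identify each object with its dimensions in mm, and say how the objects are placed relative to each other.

A is a simple wooden stool: a rectangular seat 261 mm (x) by 297 mm (y), 27 mm thick, top face at z = 403 mm, on four square legs, each 44×44 mm in cross-section. The legs rest on z = 0, each flush with a corner of the seat. Four stretchers, 44 mm wide and 27 mm tall, connect adjacent legs with their undersides at z = 191 mm, each running between the inner faces of the legs it joins and aligned with the legs' outer faces on the other axis.

B is a spool: two coaxial disc flanges of radius 108 mm and thickness 21 mm, joined by a core cylinder of radius 65 mm and height 289 mm. The lower flange rests on z = 0 and the three cylinders share a vertical axis.

The spool is on top of the stool.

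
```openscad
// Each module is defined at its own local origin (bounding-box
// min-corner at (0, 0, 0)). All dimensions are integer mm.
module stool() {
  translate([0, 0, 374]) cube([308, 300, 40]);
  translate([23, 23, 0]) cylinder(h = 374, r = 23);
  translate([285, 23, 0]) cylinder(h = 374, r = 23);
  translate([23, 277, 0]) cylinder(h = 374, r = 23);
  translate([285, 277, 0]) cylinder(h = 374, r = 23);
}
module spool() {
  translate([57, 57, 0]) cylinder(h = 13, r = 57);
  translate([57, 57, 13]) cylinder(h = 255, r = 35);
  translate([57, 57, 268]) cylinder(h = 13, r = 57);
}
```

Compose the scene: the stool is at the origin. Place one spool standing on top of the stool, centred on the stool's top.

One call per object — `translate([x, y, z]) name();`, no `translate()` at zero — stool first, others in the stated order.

stool();
translate([97, 93, 414]) spool();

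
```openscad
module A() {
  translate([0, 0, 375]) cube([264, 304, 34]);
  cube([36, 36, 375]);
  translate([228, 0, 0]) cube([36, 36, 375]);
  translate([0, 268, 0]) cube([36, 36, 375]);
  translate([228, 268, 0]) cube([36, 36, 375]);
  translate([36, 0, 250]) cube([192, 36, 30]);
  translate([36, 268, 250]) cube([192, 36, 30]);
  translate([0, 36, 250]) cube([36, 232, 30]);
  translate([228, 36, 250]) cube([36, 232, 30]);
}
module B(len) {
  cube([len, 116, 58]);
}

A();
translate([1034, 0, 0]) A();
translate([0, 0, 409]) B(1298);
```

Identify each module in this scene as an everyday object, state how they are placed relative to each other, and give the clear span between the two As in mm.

Second stool starts at x = 1034; first ends at x = 264; clear span = 1034 − 264 = 770 mm.

A is a stool. B is a beam. A beam spans the tops of two stools. The clear span between the two stools is 770 mm.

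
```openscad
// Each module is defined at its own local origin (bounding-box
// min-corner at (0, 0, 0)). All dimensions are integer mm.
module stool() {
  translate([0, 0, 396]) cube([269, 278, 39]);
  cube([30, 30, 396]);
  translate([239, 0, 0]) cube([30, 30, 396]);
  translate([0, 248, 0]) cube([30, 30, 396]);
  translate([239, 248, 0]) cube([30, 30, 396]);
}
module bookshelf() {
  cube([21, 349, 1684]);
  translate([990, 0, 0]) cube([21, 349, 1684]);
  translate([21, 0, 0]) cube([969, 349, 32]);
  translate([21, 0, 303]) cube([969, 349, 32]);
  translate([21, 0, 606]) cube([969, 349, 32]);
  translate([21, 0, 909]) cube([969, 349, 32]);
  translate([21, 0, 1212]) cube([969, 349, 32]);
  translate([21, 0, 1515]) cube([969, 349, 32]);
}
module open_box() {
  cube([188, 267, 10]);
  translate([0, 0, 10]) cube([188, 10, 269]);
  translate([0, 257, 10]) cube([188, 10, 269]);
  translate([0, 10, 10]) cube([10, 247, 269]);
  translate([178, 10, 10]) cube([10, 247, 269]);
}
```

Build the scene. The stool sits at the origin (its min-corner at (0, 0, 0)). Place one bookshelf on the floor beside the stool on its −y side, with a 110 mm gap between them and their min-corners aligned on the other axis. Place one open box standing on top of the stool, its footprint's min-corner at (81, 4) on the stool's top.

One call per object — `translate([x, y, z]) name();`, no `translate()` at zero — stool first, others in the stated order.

stool();
translate([0, -459, 0]) bookshelf();
translate([81, 4, 435]) open_box();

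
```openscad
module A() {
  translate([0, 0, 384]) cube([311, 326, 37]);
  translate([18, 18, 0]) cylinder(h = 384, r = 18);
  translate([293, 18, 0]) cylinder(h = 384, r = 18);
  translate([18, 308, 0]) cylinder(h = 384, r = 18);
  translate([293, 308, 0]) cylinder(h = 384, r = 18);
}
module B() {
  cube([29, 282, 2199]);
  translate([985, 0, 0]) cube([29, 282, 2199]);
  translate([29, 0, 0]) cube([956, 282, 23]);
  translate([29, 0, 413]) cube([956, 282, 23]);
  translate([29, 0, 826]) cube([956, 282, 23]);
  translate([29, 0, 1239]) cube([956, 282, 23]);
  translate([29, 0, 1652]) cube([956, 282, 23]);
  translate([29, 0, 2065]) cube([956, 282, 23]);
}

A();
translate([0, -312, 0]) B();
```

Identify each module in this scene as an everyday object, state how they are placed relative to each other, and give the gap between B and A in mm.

A is a stool. B is a bookshelf. The bookshelf is on the floor beside the stool on its −y side. The gap between the bookshelf and the stool is 30 mm.

The bookshelf's nearest face is 30 mm from the stool's −y face.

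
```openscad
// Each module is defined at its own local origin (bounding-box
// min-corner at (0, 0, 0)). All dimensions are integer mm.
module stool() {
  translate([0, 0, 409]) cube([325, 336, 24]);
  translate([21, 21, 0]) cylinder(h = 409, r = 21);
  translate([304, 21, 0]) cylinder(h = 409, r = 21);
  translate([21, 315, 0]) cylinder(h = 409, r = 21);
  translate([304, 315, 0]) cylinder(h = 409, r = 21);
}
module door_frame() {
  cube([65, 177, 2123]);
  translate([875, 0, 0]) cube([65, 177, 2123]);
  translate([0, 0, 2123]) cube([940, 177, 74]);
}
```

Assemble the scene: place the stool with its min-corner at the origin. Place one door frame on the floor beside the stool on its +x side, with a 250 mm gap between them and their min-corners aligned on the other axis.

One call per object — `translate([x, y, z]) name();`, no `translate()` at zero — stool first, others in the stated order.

stool();
translate([575, 0, 0]) door_frame();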